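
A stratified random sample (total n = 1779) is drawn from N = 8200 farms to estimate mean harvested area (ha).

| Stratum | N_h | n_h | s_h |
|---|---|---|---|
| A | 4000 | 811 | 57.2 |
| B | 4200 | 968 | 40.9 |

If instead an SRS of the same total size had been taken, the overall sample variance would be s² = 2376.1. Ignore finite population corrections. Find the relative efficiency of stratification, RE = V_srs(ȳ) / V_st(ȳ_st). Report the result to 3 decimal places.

RE ≈ 0.945

V̂(ȳ_st) = Σ W_h² s_h²/n_h, with W_h = N_h/N and N = 8200:
  stratum A: (4000/8200)²·57.2²/811 = 0.959983
  stratum B: (4200/8200)²·40.9²/968 = 0.453359
V_st = 1.41334
V_srs = s²/n = 2376.1/1779 = 1.33564
Relative efficiency = V_srs / V_st = 1.33564/1.41334 = 0.9450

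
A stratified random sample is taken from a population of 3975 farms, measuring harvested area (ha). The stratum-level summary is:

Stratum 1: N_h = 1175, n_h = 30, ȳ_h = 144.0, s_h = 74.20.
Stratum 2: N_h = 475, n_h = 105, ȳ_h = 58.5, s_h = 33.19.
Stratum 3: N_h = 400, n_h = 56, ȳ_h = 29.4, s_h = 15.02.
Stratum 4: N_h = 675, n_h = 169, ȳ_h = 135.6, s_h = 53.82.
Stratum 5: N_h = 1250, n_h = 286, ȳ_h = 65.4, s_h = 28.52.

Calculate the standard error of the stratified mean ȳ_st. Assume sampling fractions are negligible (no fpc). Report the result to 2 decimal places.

V̂(ȳ_st) = Σ W_h² s_h²/n_h, with W_h = N_h/N and N = 3975:
  stratum 1: (1175/3975)²·74.20²/30 = 16.0357
  stratum 2: (475/3975)²·33.19²/105 = 0.149809
  stratum 3: (400/3975)²·15.02²/56 = 0.0407941
  stratum 4: (675/3975)²·53.82²/169 = 0.494236
  stratum 5: (1250/3975)²·28.52²/286 = 0.281241
V̂(ȳ_st) = 17.0018
SE(ȳ_st) = √17.0018 = 4.12332

SE(ȳ_st) ≈ 4.12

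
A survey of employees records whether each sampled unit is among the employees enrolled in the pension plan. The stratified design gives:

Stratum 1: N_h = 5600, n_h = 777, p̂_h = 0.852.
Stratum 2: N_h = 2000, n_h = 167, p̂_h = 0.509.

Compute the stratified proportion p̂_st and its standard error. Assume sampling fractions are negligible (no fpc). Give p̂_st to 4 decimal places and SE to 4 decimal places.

N = 7600; stratum weights W_h = N_h/N.
p̂_st = Σ W_h p̂_h = (5600·0.852 + 2000·0.509)/7600 = 0.76174
V̂(p̂_st) = Σ W_h² p̂_h(1−p̂_h)/(n_h−1):
  stratum 1: (5600/7600)²·0.852·0.148/776 = 8.82243e-05
  stratum 2: (2000/7600)²·0.509·0.491/166 = 0.000104262
V̂(p̂_st) = 0.000192486; SE = √V̂ = 0.0138739

p̂_st ≈ 0.7617, SE ≈ 0.0139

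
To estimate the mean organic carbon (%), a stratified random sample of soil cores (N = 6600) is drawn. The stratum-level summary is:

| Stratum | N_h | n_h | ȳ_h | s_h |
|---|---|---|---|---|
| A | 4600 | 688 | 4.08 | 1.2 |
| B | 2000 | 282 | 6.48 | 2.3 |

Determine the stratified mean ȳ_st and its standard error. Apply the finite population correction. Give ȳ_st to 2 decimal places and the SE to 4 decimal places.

ȳ_st ≈ 4.81, SE ≈ 0.0484

ȳ_st = Σ W_h ȳ_h = (4600·4.08 + 2000·6.48)/6600 = 4.80727
V̂(ȳ_st) = Σ W_h² (1 − n_h/N_h) s_h²/n_h, with W_h = N_h/N and N = 6600:
  stratum A: (4600/6600)²·(1 − 688/4600)·1.2²/688 = 0.000864655
  stratum B: (2000/6600)²·(1 − 282/2000)·2.3²/282 = 0.00147969
V̂(ȳ_st) = 0.00234435
SE(ȳ_st) = √0.00234435 = 0.0484185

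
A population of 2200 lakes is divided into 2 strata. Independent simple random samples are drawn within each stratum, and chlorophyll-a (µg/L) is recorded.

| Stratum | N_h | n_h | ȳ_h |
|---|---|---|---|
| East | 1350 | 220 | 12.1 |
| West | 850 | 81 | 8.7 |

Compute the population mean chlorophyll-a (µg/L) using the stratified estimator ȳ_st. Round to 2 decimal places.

ȳ_st ≈ 10.79

N = Σ N_h = 2200. Stratum weights W_h = N_h/N.
ȳ_st = (1350·12.1 + 850·8.7) / 2200 = 10.7864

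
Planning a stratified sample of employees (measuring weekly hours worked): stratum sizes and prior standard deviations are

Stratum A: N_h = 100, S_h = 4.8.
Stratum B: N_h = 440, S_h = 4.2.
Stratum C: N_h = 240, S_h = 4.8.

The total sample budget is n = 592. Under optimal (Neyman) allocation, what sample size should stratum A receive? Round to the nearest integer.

Neyman allocation: n_h = n · N_h S_h / Σ N_i S_i, with n = 592.
  stratum A: N_h·S_h = 100·4.8 = 480.00
  stratum B: N_h·S_h = 440·4.2 = 1848.00
  stratum C: N_h·S_h = 240·4.8 = 1152.00
Σ N_h S_h = 3480.00
n for stratum A = 592·480.00/3480.00 = 81.655 → 82

82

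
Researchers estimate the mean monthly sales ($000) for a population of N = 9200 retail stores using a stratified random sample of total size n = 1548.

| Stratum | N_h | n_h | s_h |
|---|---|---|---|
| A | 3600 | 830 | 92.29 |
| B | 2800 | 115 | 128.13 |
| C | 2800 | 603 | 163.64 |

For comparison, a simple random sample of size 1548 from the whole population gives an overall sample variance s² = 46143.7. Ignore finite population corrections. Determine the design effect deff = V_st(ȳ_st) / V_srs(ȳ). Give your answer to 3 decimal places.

V̂(ȳ_st) = Σ W_h² s_h²/n_h, with W_h = N_h/N and N = 9200:
  stratum A: (3600/9200)²·92.29²/830 = 1.57131
  stratum B: (2800/9200)²·128.13²/115 = 13.2234
  stratum C: (2800/9200)²·163.64²/603 = 4.11341
V_st = 18.9081
V_srs = s²/n = 46143.7/1548 = 29.8086
deff = V_st / V_srs = 18.9081/29.8086 = 0.6343

deff ≈ 0.634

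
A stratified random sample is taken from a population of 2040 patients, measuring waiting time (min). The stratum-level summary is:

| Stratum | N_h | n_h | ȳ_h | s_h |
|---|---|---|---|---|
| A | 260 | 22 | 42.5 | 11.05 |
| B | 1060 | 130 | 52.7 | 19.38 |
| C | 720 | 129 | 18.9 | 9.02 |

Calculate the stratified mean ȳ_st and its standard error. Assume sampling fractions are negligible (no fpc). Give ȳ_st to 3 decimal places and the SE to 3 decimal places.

ȳ_st = Σ W_h ȳ_h = (260·42.5 + 1060·52.7 + 720·18.9)/2040 = 39.47059
V̂(ȳ_st) = Σ W_h² s_h²/n_h, with W_h = N_h/N and N = 2040:
  stratum A: (260/2040)²·11.05²/22 = 0.0901547
  stratum B: (1060/2040)²·19.38²/130 = 0.780038
  stratum C: (720/2040)²·9.02²/129 = 0.0785648
V̂(ȳ_st) = 0.948757
SE(ȳ_st) = √0.948757 = 0.974042

ȳ_st ≈ 39.471, SE ≈ 0.974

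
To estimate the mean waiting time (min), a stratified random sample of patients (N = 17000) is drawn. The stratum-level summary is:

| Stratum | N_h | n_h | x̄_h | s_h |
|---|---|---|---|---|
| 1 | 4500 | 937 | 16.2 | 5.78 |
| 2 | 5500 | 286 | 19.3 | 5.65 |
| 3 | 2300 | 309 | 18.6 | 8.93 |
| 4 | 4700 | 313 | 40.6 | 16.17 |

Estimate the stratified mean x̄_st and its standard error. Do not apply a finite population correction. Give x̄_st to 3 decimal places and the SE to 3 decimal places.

x̄_st ≈ 24.274, SE ≈ 0.288

x̄_st = Σ W_h x̄_h = (4500·16.2 + 5500·19.3 + 2300·18.6 + 4700·40.6)/17000 = 24.27353
V̂(x̄_st) = Σ W_h² s_h²/n_h, with W_h = N_h/N and N = 17000:
  stratum 1: (4500/17000)²·5.78²/937 = 0.00249829
  stratum 2: (5500/17000)²·5.65²/286 = 0.0116831
  stratum 3: (2300/17000)²·8.93²/309 = 0.00472392
  stratum 4: (4700/17000)²·16.17²/313 = 0.0638519
V̂(x̄_st) = 0.0827572
SE(x̄_st) = √0.0827572 = 0.287675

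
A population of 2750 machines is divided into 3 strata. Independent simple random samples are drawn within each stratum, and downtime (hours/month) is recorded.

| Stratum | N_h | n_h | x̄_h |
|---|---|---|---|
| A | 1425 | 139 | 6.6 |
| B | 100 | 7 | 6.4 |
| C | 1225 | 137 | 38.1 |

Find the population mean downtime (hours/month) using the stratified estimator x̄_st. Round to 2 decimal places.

x̄_st ≈ 20.62

N = Σ N_h = 2750. Stratum weights W_h = N_h/N.
x̄_st = (1425·6.6 + 100·6.4 + 1225·38.1) / 2750 = 20.6245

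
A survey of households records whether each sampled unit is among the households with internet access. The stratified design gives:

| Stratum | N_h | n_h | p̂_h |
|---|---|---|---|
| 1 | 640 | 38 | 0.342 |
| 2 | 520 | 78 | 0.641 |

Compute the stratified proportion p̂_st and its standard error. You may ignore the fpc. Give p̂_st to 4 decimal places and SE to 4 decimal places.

N = 1160; stratum weights W_h = N_h/N.
p̂_st = Σ W_h p̂_h = (640·0.342 + 520·0.641)/1160 = 0.47603
V̂(p̂_st) = Σ W_h² p̂_h(1−p̂_h)/(n_h−1):
  stratum 1: (640/1160)²·0.342·0.658/37 = 0.00185137
  stratum 2: (520/1160)²·0.641·0.359/77 = 0.000600555
V̂(p̂_st) = 0.00245193; SE = √V̂ = 0.049517

p̂_st ≈ 0.4760, SE ≈ 0.0495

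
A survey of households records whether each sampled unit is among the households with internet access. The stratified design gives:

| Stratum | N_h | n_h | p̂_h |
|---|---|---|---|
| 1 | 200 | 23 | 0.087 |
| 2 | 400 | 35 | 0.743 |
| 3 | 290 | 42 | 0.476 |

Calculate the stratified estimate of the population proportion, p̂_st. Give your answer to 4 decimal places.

p̂_st ≈ 0.5086

N = 890; stratum weights W_h = N_h/N.
p̂_st = Σ W_h p̂_h = (200·0.087 + 400·0.743 + 290·0.476)/890 = 0.50858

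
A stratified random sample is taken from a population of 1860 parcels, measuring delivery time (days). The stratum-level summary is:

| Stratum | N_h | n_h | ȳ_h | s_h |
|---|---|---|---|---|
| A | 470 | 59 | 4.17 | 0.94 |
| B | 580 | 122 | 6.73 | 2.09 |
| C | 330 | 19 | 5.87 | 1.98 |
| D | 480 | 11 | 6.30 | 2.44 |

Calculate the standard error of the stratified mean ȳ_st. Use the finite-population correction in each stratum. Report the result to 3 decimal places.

SE(ȳ_st) ≈ 0.212

V̂(ȳ_st) = Σ W_h² (1 − n_h/N_h) s_h²/n_h, with W_h = N_h/N and N = 1860:
  stratum A: (470/1860)²·(1 − 59/470)·0.94²/59 = 0.000836214
  stratum B: (580/1860)²·(1 − 122/580)·2.09²/122 = 0.00274916
  stratum C: (330/1860)²·(1 − 19/330)·1.98²/19 = 0.00612104
  stratum D: (480/1860)²·(1 − 11/480)·2.44²/11 = 0.0352188
V̂(ȳ_st) = 0.0449253
SE(ȳ_st) = √0.0449253 = 0.211956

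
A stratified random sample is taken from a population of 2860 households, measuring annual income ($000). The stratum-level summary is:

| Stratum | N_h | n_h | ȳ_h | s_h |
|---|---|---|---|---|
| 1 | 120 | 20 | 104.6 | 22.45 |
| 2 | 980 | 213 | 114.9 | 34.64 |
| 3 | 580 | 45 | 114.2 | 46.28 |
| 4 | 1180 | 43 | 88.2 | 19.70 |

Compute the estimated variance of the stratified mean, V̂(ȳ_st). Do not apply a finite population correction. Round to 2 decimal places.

V̂(ȳ_st) ≈ 4.20

V̂(ȳ_st) = Σ W_h² s_h²/n_h, with W_h = N_h/N and N = 2860:
  stratum 1: (120/2860)²·22.45²/20 = 0.0443642
  stratum 2: (980/2860)²·34.64²/213 = 0.661449
  stratum 3: (580/2860)²·46.28²/45 = 1.95748
  stratum 4: (1180/2860)²·19.70²/43 = 1.53637
V̂(ȳ_st) = 4.19967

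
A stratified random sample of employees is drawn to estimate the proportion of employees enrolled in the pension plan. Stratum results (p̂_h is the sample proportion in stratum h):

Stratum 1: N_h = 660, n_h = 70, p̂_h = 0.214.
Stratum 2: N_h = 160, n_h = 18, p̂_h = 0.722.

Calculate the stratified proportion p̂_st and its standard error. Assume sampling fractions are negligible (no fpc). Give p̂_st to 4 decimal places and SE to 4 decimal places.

N = 820; stratum weights W_h = N_h/N.
p̂_st = Σ W_h p̂_h = (660·0.214 + 160·0.722)/820 = 0.31312
V̂(p̂_st) = Σ W_h² p̂_h(1−p̂_h)/(n_h−1):
  stratum 1: (660/820)²·0.214·0.786/69 = 0.00157924
  stratum 2: (160/820)²·0.722·0.278/17 = 0.000449516
V̂(p̂_st) = 0.00202875; SE = √V̂ = 0.0450417

p̂_st ≈ 0.3131, SE ≈ 0.0450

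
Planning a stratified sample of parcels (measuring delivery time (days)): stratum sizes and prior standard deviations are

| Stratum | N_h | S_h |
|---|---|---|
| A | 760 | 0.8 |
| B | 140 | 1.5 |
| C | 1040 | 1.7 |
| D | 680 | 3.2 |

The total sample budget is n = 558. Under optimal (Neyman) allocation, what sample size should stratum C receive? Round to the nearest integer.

207

Neyman allocation: n_h = n · N_h S_h / Σ N_i S_i, with n = 558.
  stratum A: N_h·S_h = 760·0.8 = 608.00
  stratum B: N_h·S_h = 140·1.5 = 210.00
  stratum C: N_h·S_h = 1040·1.7 = 1768.00
  stratum D: N_h·S_h = 680·3.2 = 2176.00
Σ N_h S_h = 4762.00
n for stratum C = 558·1768.00/4762.00 = 207.170 → 207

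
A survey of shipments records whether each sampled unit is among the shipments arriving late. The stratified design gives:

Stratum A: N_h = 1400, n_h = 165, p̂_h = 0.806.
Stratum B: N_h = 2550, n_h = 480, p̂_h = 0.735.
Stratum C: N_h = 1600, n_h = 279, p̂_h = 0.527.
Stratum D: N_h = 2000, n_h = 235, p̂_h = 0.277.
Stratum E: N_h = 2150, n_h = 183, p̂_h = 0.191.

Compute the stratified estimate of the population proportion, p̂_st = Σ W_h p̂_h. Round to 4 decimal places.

N = 9700; stratum weights W_h = N_h/N.
p̂_st = Σ W_h p̂_h = (1400·0.806 + 2550·0.735 + 1600·0.527 + 2000·0.277 + 2150·0.191)/9700 = 0.49593

p̂_st ≈ 0.4959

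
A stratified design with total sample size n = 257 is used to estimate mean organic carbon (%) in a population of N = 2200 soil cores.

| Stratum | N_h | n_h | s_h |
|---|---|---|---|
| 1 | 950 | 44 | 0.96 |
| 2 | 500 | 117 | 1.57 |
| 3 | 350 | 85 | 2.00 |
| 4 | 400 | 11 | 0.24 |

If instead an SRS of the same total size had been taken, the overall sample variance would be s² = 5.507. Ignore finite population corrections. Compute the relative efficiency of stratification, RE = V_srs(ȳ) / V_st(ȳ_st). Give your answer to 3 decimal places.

V̂(ȳ_st) = Σ W_h² s_h²/n_h, with W_h = N_h/N and N = 2200:
  stratum 1: (950/2200)²·0.96²/44 = 0.00390563
  stratum 2: (500/2200)²·1.57²/117 = 0.0010882
  stratum 3: (350/2200)²·2.00²/85 = 0.00119105
  stratum 4: (400/2200)²·0.24²/11 = 0.000173103
V_st = 0.00635799
V_srs = s²/n = 5.507/257 = 0.021428
Relative efficiency = V_srs / V_st = 0.021428/0.00635799 = 3.3702

RE ≈ 3.370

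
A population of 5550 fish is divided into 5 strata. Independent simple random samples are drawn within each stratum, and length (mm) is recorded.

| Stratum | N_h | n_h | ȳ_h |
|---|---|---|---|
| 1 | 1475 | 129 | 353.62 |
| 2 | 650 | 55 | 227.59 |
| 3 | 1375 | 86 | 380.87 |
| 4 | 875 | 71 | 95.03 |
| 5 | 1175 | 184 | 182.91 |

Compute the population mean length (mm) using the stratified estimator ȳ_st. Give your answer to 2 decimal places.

N = Σ N_h = 5550. Stratum weights W_h = N_h/N.
ȳ_st = (1475·353.62 + 650·227.59 + 1375·380.87 + 875·95.03 + 1175·182.91) / 5550 = 268.7009

ȳ_st ≈ 268.70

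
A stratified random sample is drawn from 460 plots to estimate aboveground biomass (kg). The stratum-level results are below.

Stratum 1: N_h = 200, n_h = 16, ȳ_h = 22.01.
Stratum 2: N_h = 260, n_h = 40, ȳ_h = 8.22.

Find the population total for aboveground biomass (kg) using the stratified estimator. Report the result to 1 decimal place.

τ̂_st ≈ 6539.2

τ̂_st = Σ N_h ȳ_h = 200·22.01 + 260·8.22 = 6539.2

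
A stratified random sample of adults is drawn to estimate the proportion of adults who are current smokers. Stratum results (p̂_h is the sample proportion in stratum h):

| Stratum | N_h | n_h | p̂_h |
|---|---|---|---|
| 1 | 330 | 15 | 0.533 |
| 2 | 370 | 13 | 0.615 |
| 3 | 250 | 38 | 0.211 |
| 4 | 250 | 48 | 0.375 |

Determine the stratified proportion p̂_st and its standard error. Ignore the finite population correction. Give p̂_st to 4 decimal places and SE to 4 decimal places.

N = 1200; stratum weights W_h = N_h/N.
p̂_st = Σ W_h p̂_h = (330·0.533 + 370·0.615 + 250·0.211 + 250·0.375)/1200 = 0.45828
V̂(p̂_st) = Σ W_h² p̂_h(1−p̂_h)/(n_h−1):
  stratum 1: (330/1200)²·0.533·0.467/14 = 0.00134456
  stratum 2: (370/1200)²·0.615·0.385/12 = 0.00187584
  stratum 3: (250/1200)²·0.211·0.789/37 = 0.000195288
  stratum 4: (250/1200)²·0.375·0.625/47 = 0.000216437
V̂(p̂_st) = 0.00363213; SE = √V̂ = 0.0602671

p̂_st ≈ 0.4583, SE ≈ 0.0603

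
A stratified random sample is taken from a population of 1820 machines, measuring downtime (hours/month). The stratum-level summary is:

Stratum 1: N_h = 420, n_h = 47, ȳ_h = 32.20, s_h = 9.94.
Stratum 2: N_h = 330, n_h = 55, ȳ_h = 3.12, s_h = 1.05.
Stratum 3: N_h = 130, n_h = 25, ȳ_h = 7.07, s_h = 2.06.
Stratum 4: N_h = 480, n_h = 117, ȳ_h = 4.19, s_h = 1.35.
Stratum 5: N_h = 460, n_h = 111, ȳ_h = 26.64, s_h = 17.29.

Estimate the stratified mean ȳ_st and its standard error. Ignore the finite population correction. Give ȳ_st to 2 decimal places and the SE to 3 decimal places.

ȳ_st ≈ 16.34, SE ≈ 0.535

ȳ_st = Σ W_h ȳ_h = (420·32.20 + 330·3.12 + 130·7.07 + 480·4.19 + 460·26.64)/1820 = 16.33973
V̂(ȳ_st) = Σ W_h² s_h²/n_h, with W_h = N_h/N and N = 1820:
  stratum 1: (420/1820)²·9.94²/47 = 0.111952
  stratum 2: (330/1820)²·1.05²/55 = 0.000659024
  stratum 3: (130/1820)²·2.06²/25 = 0.000866041
  stratum 4: (480/1820)²·1.35²/117 = 0.00108348
  stratum 5: (460/1820)²·17.29²/111 = 0.172044
V̂(ȳ_st) = 0.286604
SE(ȳ_st) = √0.286604 = 0.535354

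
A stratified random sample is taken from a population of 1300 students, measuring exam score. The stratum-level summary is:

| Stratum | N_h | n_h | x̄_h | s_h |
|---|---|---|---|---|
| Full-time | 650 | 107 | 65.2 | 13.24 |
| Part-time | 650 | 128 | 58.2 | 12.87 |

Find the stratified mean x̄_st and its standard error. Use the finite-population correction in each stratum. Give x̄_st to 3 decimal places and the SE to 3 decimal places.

x̄_st ≈ 61.700, SE ≈ 0.776

x̄_st = Σ W_h x̄_h = (650·65.2 + 650·58.2)/1300 = 61.70000
V̂(x̄_st) = Σ W_h² (1 − n_h/N_h) s_h²/n_h, with W_h = N_h/N and N = 1300:
  stratum Full-time: (650/1300)²·(1 − 107/650)·13.24²/107 = 0.342152
  stratum Part-time: (650/1300)²·(1 − 128/650)·12.87²/128 = 0.259803
V̂(x̄_st) = 0.601955
SE(x̄_st) = √0.601955 = 0.775857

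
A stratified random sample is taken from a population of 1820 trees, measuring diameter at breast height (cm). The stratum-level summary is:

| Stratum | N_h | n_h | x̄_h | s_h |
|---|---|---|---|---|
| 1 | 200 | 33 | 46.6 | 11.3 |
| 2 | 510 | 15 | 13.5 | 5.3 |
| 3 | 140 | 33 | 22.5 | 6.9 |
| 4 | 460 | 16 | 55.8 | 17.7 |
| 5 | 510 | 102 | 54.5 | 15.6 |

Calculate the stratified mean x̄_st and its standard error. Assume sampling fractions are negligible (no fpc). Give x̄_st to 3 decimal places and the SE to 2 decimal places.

x̄_st = Σ W_h x̄_h = (200·46.6 + 510·13.5 + 140·22.5 + 460·55.8 + 510·54.5)/1820 = 40.00989
V̂(x̄_st) = Σ W_h² s_h²/n_h, with W_h = N_h/N and N = 1820:
  stratum 1: (200/1820)²·11.3²/33 = 0.0467262
  stratum 2: (510/1820)²·5.3²/15 = 0.147048
  stratum 3: (140/1820)²·6.9²/33 = 0.00853685
  stratum 4: (460/1820)²·17.7²/16 = 1.25083
  stratum 5: (510/1820)²·15.6²/102 = 0.187347
V̂(x̄_st) = 1.64049
SE(x̄_st) = √1.64049 = 1.28082

x̄_st ≈ 40.010, SE ≈ 1.28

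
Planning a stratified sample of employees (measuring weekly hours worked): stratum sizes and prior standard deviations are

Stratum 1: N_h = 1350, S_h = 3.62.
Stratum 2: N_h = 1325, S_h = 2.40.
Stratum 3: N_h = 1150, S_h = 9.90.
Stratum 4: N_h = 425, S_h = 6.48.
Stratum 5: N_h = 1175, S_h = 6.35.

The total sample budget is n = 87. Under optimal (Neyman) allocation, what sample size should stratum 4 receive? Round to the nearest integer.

8

Neyman allocation: n_h = n · N_h S_h / Σ N_i S_i, with n = 87.
  stratum 1: N_h·S_h = 1350·3.62 = 4887.00
  stratum 2: N_h·S_h = 1325·2.40 = 3180.00
  stratum 3: N_h·S_h = 1150·9.90 = 11385.00
  stratum 4: N_h·S_h = 425·6.48 = 2754.00
  stratum 5: N_h·S_h = 1175·6.35 = 7461.25
Σ N_h S_h = 29667.25
n for stratum 4 = 87·2754.00/29667.25 = 8.076 → 8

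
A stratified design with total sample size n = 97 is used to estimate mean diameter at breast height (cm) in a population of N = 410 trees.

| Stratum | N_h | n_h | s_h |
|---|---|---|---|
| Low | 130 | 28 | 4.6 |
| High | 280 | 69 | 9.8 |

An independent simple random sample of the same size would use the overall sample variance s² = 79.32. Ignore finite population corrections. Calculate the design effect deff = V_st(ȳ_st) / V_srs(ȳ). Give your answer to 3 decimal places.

deff ≈ 0.887

V̂(ȳ_st) = Σ W_h² s_h²/n_h, with W_h = N_h/N and N = 410:
  stratum Low: (130/410)²·4.6²/28 = 0.075976
  stratum High: (280/410)²·9.8²/69 = 0.649159
V_st = 0.725136
V_srs = s²/n = 79.32/97 = 0.817732
deff = V_st / V_srs = 0.725136/0.817732 = 0.8868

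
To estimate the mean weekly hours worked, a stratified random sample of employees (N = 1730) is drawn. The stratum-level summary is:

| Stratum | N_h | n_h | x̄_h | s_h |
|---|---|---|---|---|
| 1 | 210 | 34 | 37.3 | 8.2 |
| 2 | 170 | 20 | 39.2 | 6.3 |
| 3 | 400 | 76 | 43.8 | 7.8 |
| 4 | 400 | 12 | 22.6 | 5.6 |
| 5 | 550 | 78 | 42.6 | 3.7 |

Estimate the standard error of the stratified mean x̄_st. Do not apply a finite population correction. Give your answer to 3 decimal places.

SE(x̄_st) ≈ 0.499

V̂(x̄_st) = Σ W_h² s_h²/n_h, with W_h = N_h/N and N = 1730:
  stratum 1: (210/1730)²·8.2²/34 = 0.0291404
  stratum 2: (170/1730)²·6.3²/20 = 0.0191627
  stratum 3: (400/1730)²·7.8²/76 = 0.042796
  stratum 4: (400/1730)²·5.6²/12 = 0.139708
  stratum 5: (550/1730)²·3.7²/78 = 0.0177395
V̂(x̄_st) = 0.248547
SE(x̄_st) = √0.248547 = 0.498545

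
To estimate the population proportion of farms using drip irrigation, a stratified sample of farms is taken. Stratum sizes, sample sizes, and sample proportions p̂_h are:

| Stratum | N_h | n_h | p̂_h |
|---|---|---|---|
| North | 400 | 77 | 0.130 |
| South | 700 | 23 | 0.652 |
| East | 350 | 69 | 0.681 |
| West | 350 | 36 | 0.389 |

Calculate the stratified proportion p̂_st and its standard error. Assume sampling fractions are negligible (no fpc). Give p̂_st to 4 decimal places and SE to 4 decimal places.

N = 1800; stratum weights W_h = N_h/N.
p̂_st = Σ W_h p̂_h = (400·0.130 + 700·0.652 + 350·0.681 + 350·0.389)/1800 = 0.49050
V̂(p̂_st) = Σ W_h² p̂_h(1−p̂_h)/(n_h−1):
  stratum North: (400/1800)²·0.130·0.870/76 = 7.34893e-05
  stratum South: (700/1800)²·0.652·0.348/22 = 0.00155975
  stratum East: (350/1800)²·0.681·0.319/68 = 0.000120787
  stratum West: (350/1800)²·0.389·0.611/35 = 0.000256752
V̂(p̂_st) = 0.00201078; SE = √V̂ = 0.0448417

p̂_st ≈ 0.4905, SE ≈ 0.0448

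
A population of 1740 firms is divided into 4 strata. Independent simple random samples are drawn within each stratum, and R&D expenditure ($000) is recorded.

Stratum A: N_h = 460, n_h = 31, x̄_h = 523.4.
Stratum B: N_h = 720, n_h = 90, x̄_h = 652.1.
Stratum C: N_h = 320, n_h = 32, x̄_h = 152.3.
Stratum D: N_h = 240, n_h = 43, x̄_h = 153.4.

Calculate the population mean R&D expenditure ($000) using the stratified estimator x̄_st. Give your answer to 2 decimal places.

N = Σ N_h = 1740. Stratum weights W_h = N_h/N.
x̄_st = (460·523.4 + 720·652.1 + 320·152.3 + 240·153.4) / 1740 = 457.3724

x̄_st ≈ 457.37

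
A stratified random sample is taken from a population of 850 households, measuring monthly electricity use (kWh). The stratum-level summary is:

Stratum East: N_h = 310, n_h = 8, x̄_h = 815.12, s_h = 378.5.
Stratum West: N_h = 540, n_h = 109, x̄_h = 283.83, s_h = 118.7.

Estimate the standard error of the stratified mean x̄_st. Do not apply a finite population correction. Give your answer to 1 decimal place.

SE(x̄_st) ≈ 49.3

V̂(x̄_st) = Σ W_h² s_h²/n_h, with W_h = N_h/N and N = 850:
  stratum East: (310/850)²·378.5²/8 = 2381.92
  stratum West: (540/850)²·118.7²/109 = 52.1705
V̂(x̄_st) = 2434.09
SE(x̄_st) = √2434.09 = 49.3365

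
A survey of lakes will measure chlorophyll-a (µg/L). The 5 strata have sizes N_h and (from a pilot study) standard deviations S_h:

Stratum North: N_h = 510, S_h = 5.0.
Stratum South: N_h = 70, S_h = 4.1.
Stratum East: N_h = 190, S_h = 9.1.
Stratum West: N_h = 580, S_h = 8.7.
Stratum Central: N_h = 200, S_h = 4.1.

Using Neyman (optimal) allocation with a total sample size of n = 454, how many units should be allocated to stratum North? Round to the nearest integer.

111

Neyman allocation: n_h = n · N_h S_h / Σ N_i S_i, with n = 454.
  stratum North: N_h·S_h = 510·5.0 = 2550.00
  stratum South: N_h·S_h = 70·4.1 = 287.00
  stratum East: N_h·S_h = 190·9.1 = 1729.00
  stratum West: N_h·S_h = 580·8.7 = 5046.00
  stratum Central: N_h·S_h = 200·4.1 = 820.00
Σ N_h S_h = 10432.00
n for stratum North = 454·2550.00/10432.00 = 110.976 → 111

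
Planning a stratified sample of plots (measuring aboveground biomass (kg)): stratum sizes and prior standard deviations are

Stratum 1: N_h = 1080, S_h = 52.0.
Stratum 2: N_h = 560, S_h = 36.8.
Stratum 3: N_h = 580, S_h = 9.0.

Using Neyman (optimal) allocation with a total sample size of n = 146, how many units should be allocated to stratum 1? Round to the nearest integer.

Neyman allocation: n_h = n · N_h S_h / Σ N_i S_i, with n = 146.
  stratum 1: N_h·S_h = 1080·52.0 = 56160.00
  stratum 2: N_h·S_h = 560·36.8 = 20608.00
  stratum 3: N_h·S_h = 580·9.0 = 5220.00
Σ N_h S_h = 81988.00
n for stratum 1 = 146·56160.00/81988.00 = 100.007 → 100

100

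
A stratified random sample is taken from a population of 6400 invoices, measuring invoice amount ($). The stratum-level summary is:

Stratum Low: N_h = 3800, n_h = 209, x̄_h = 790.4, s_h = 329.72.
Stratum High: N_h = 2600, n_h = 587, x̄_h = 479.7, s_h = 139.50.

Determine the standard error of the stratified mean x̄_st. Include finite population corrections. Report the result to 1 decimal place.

V̂(x̄_st) = Σ W_h² (1 − n_h/N_h) s_h²/n_h, with W_h = N_h/N and N = 6400:
  stratum Low: (3800/6400)²·(1 − 209/3800)·329.72²/209 = 173.294
  stratum High: (2600/6400)²·(1 − 587/2600)·139.50²/587 = 4.23611
V̂(x̄_st) = 177.53
SE(x̄_st) = √177.53 = 13.324

SE(x̄_st) ≈ 13.3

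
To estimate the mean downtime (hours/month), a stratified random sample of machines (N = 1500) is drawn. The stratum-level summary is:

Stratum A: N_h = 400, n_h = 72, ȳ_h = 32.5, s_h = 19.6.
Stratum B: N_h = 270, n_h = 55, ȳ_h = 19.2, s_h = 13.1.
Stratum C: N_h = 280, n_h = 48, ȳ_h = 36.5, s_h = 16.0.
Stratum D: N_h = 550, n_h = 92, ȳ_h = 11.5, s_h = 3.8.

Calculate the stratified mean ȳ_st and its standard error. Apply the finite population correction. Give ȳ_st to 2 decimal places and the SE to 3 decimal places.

ȳ_st = Σ W_h ȳ_h = (400·32.5 + 270·19.2 + 280·36.5 + 550·11.5)/1500 = 23.15267
V̂(ȳ_st) = Σ W_h² (1 − n_h/N_h) s_h²/n_h, with W_h = N_h/N and N = 1500:
  stratum A: (400/1500)²·(1 − 72/400)·19.6²/72 = 0.311122
  stratum B: (270/1500)²·(1 − 55/270)·13.1²/55 = 0.0805007
  stratum C: (280/1500)²·(1 − 48/280)·16.0²/48 = 0.153979
  stratum D: (550/1500)²·(1 − 92/550)·3.8²/92 = 0.0175722
V̂(ȳ_st) = 0.563174
SE(ȳ_st) = √0.563174 = 0.750449

ȳ_st ≈ 23.15, SE ≈ 0.750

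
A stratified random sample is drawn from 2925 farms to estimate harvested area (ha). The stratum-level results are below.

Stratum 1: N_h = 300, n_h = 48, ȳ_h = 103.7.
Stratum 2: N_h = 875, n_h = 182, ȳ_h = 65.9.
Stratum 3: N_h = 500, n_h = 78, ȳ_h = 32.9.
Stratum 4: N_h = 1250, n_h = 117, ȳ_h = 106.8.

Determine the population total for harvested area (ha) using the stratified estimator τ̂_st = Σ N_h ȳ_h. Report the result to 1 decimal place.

τ̂_st = Σ N_h ȳ_h = 300·103.7 + 875·65.9 + 500·32.9 + 1250·106.8 = 238722.5

τ̂_st ≈ 238722.5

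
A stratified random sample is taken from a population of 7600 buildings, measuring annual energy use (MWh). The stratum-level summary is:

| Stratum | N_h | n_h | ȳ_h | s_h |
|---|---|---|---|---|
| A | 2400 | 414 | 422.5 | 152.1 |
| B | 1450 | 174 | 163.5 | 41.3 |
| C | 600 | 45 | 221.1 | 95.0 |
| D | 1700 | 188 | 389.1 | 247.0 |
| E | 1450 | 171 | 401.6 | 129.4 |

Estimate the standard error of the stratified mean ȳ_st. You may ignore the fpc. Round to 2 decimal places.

SE(ȳ_st) ≈ 5.19

V̂(ȳ_st) = Σ W_h² s_h²/n_h, with W_h = N_h/N and N = 7600:
  stratum A: (2400/7600)²·152.1²/414 = 5.57254
  stratum B: (1450/7600)²·41.3²/174 = 0.356829
  stratum C: (600/7600)²·95.0²/45 = 1.25
  stratum D: (1700/7600)²·247.0²/188 = 16.237
  stratum E: (1450/7600)²·129.4²/171 = 3.56436
V̂(ȳ_st) = 26.9808
SE(ȳ_st) = √26.9808 = 5.1943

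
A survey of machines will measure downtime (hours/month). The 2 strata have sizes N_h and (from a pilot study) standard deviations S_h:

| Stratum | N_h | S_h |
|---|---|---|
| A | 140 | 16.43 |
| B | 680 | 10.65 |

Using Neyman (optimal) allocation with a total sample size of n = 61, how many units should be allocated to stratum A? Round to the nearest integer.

Neyman allocation: n_h = n · N_h S_h / Σ N_i S_i, with n = 61.
  stratum A: N_h·S_h = 140·16.43 = 2300.20
  stratum B: N_h·S_h = 680·10.65 = 7242.00
Σ N_h S_h = 9542.20
n for stratum A = 61·2300.20/9542.20 = 14.704 → 15

15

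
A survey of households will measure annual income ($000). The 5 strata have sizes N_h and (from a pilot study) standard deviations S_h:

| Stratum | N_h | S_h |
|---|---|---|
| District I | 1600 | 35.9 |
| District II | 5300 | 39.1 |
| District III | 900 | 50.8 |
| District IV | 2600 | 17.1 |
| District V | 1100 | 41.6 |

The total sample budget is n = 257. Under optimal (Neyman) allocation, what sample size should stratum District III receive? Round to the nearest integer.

Neyman allocation: n_h = n · N_h S_h / Σ N_i S_i, with n = 257.
  stratum District I: N_h·S_h = 1600·35.9 = 57440.00
  stratum District II: N_h·S_h = 5300·39.1 = 207230.00
  stratum District III: N_h·S_h = 900·50.8 = 45720.00
  stratum District IV: N_h·S_h = 2600·17.1 = 44460.00
  stratum District V: N_h·S_h = 1100·41.6 = 45760.00
Σ N_h S_h = 400610.00
n for stratum District III = 257·45720.00/400610.00 = 29.330 → 29

29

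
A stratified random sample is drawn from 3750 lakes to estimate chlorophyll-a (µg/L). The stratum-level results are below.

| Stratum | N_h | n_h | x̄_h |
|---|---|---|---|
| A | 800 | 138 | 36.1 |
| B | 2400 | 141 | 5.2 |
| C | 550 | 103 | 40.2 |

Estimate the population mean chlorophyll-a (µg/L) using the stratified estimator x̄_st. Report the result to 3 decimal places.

N = Σ N_h = 3750. Stratum weights W_h = N_h/N.
x̄_st = (800·36.1 + 2400·5.2 + 550·40.2) / 3750 = 16.92533

x̄_st ≈ 16.925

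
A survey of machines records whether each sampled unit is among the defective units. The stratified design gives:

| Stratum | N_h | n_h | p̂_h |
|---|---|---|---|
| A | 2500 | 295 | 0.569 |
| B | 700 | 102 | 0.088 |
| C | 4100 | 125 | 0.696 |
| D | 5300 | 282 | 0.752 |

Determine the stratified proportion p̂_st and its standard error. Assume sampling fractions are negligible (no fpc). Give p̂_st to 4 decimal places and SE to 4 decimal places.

p̂_st ≈ 0.6606, SE ≈ 0.0183

N = 12600; stratum weights W_h = N_h/N.
p̂_st = Σ W_h p̂_h = (2500·0.569 + 700·0.088 + 4100·0.696 + 5300·0.752)/12600 = 0.66058
V̂(p̂_st) = Σ W_h² p̂_h(1−p̂_h)/(n_h−1):
  stratum A: (2500/12600)²·0.569·0.431/294 = 3.28383e-05
  stratum B: (700/12600)²·0.088·0.912/101 = 2.45251e-06
  stratum C: (4100/12600)²·0.696·0.304/124 = 0.000180671
  stratum D: (5300/12600)²·0.752·0.248/281 = 0.000117429
V̂(p̂_st) = 0.00033339; SE = √V̂ = 0.018259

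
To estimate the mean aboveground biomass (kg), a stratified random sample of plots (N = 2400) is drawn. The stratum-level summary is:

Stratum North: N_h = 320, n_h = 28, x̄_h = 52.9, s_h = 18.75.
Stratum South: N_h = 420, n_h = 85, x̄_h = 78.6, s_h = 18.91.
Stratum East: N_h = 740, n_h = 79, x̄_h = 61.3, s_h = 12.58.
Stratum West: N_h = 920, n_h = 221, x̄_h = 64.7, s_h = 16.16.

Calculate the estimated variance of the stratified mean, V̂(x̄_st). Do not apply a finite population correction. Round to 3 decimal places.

V̂(x̄_st) = Σ W_h² s_h²/n_h, with W_h = N_h/N and N = 2400:
  stratum North: (320/2400)²·18.75²/28 = 0.223214
  stratum South: (420/2400)²·18.91²/85 = 0.128837
  stratum East: (740/2400)²·12.58²/79 = 0.190447
  stratum West: (920/2400)²·16.16²/221 = 0.173638
V̂(x̄_st) = 0.716136

V̂(x̄_st) ≈ 0.716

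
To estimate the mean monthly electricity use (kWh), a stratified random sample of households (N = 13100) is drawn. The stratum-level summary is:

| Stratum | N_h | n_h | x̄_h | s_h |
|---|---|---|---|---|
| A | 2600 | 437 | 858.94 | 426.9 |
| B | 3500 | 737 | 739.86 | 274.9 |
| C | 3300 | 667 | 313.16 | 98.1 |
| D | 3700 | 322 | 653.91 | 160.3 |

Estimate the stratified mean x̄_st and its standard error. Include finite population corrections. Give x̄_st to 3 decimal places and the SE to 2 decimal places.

x̄_st = Σ W_h x̄_h = (2600·858.94 + 3500·739.86 + 3300·313.16 + 3700·653.91)/13100 = 631.72893
V̂(x̄_st) = Σ W_h² (1 − n_h/N_h) s_h²/n_h, with W_h = N_h/N and N = 13100:
  stratum A: (2600/13100)²·(1 − 437/2600)·426.9²/437 = 13.6665
  stratum B: (3500/13100)²·(1 − 737/3500)·274.9²/737 = 5.77814
  stratum C: (3300/13100)²·(1 − 667/3300)·98.1²/667 = 0.730524
  stratum D: (3700/13100)²·(1 − 322/3700)·160.3²/322 = 5.81206
V̂(x̄_st) = 25.9873
SE(x̄_st) = √25.9873 = 5.09777

x̄_st ≈ 631.729, SE ≈ 5.10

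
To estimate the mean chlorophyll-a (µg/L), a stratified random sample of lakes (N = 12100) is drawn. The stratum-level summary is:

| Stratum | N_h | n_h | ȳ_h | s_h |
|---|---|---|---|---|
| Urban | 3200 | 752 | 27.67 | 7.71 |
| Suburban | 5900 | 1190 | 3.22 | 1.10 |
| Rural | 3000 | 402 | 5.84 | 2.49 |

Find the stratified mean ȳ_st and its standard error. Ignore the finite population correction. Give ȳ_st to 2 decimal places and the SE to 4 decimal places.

ȳ_st = Σ W_h ȳ_h = (3200·27.67 + 5900·3.22 + 3000·5.84)/12100 = 10.33570
V̂(ȳ_st) = Σ W_h² s_h²/n_h, with W_h = N_h/N and N = 12100:
  stratum Urban: (3200/12100)²·7.71²/752 = 0.00552866
  stratum Suburban: (5900/12100)²·1.10²/1190 = 0.000241753
  stratum Rural: (3000/12100)²·2.49²/402 = 0.000948079
V̂(ȳ_st) = 0.00671849
SE(ȳ_st) = √0.00671849 = 0.0819664

ȳ_st ≈ 10.34, SE ≈ 0.0820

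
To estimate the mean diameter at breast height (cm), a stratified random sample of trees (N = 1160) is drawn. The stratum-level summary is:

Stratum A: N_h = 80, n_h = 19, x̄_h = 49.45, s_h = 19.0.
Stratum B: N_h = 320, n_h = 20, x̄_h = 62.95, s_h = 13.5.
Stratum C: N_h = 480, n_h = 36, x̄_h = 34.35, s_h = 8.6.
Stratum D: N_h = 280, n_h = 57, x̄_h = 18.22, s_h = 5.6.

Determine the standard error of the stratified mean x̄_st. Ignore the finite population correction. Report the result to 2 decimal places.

V̂(x̄_st) = Σ W_h² s_h²/n_h, with W_h = N_h/N and N = 1160:
  stratum A: (80/1160)²·19.0²/19 = 0.0903686
  stratum B: (320/1160)²·13.5²/20 = 0.69346
  stratum C: (480/1160)²·8.6²/36 = 0.351772
  stratum D: (280/1160)²·5.6²/57 = 0.0320554
V̂(x̄_st) = 1.16766
SE(x̄_st) = √1.16766 = 1.08058

SE(x̄_st) ≈ 1.08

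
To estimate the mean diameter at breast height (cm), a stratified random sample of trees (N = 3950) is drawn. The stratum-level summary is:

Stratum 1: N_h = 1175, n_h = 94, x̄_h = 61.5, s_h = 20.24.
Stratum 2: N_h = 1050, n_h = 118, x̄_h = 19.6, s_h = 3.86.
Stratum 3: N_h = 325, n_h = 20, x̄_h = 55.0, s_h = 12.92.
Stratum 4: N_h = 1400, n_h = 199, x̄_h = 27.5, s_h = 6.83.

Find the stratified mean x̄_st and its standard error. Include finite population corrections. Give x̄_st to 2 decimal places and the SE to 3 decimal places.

x̄_st = Σ W_h x̄_h = (1175·61.5 + 1050·19.6 + 325·55.0 + 1400·27.5)/3950 = 37.77658
V̂(x̄_st) = Σ W_h² (1 − n_h/N_h) s_h²/n_h, with W_h = N_h/N and N = 3950:
  stratum 1: (1175/3950)²·(1 − 94/1175)·20.24²/94 = 0.354783
  stratum 2: (1050/3950)²·(1 − 118/1050)·3.86²/118 = 0.00791961
  stratum 3: (325/3950)²·(1 − 20/325)·12.92²/20 = 0.0530254
  stratum 4: (1400/3950)²·(1 − 199/1400)·6.83²/199 = 0.0252619
V̂(x̄_st) = 0.44099
SE(x̄_st) = √0.44099 = 0.664071

x̄_st ≈ 37.78, SE ≈ 0.664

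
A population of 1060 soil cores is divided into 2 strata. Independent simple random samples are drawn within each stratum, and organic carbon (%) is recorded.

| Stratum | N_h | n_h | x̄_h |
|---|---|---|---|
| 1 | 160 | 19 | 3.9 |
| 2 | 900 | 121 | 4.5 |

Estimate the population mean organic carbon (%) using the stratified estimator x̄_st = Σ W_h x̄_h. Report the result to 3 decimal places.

N = Σ N_h = 1060. Stratum weights W_h = N_h/N.
x̄_st = (160·3.9 + 900·4.5) / 1060 = 4.40943

x̄_st ≈ 4.409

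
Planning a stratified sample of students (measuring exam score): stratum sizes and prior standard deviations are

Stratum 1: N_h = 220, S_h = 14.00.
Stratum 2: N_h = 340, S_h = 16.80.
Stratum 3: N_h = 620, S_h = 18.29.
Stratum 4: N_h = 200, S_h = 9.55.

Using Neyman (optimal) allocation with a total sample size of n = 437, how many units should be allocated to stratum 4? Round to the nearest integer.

38

Neyman allocation: n_h = n · N_h S_h / Σ N_i S_i, with n = 437.
  stratum 1: N_h·S_h = 220·14.00 = 3080.00
  stratum 2: N_h·S_h = 340·16.80 = 5712.00
  stratum 3: N_h·S_h = 620·18.29 = 11339.80
  stratum 4: N_h·S_h = 200·9.55 = 1910.00
Σ N_h S_h = 22041.80
n for stratum 4 = 437·1910.00/22041.80 = 37.868 → 38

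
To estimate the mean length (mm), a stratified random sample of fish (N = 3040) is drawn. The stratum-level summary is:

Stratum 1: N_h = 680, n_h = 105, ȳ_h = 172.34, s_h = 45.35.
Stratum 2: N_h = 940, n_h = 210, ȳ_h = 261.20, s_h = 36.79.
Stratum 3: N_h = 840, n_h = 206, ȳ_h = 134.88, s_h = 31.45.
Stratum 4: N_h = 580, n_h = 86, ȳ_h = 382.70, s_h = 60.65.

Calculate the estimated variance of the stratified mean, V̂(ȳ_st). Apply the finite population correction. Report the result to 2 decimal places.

V̂(ȳ_st) = Σ W_h² (1 − n_h/N_h) s_h²/n_h, with W_h = N_h/N and N = 3040:
  stratum 1: (680/3040)²·(1 − 105/680)·45.35²/105 = 0.828695
  stratum 2: (940/3040)²·(1 − 210/940)·36.79²/210 = 0.478568
  stratum 3: (840/3040)²·(1 − 206/840)·31.45²/206 = 0.276691
  stratum 4: (580/3040)²·(1 − 86/580)·60.65²/86 = 1.32608
V̂(ȳ_st) = 2.91004

V̂(ȳ_st) ≈ 2.91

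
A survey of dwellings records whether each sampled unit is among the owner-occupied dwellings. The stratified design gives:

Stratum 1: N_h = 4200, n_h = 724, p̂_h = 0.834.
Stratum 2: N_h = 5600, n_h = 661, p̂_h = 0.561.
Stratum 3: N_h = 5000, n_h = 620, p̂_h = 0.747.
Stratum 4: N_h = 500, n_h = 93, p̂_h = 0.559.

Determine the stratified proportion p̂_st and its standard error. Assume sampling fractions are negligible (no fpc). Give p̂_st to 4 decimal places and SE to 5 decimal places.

p̂_st ≈ 0.6967, SE ≈ 0.00999

N = 15300; stratum weights W_h = N_h/N.
p̂_st = Σ W_h p̂_h = (4200·0.834 + 5600·0.561 + 5000·0.747 + 500·0.559)/15300 = 0.69666
V̂(p̂_st) = Σ W_h² p̂_h(1−p̂_h)/(n_h−1):
  stratum 1: (4200/15300)²·0.834·0.166/723 = 1.44295e-05
  stratum 2: (5600/15300)²·0.561·0.439/660 = 4.99893e-05
  stratum 3: (5000/15300)²·0.747·0.253/619 = 3.26068e-05
  stratum 4: (500/15300)²·0.559·0.441/92 = 2.86167e-06
V̂(p̂_st) = 9.98872e-05; SE = √V̂ = 0.00999436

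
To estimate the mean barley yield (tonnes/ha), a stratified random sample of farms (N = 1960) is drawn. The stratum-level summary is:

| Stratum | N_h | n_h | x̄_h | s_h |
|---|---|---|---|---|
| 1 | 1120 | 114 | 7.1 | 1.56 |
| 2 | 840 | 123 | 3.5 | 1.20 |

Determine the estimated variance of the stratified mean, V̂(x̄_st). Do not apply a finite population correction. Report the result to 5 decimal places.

V̂(x̄_st) ≈ 0.00912

V̂(x̄_st) = Σ W_h² s_h²/n_h, with W_h = N_h/N and N = 1960:
  stratum 1: (1120/1960)²·1.56²/114 = 0.00697057
  stratum 2: (840/1960)²·1.20²/123 = 0.00215032
V̂(x̄_st) = 0.00912089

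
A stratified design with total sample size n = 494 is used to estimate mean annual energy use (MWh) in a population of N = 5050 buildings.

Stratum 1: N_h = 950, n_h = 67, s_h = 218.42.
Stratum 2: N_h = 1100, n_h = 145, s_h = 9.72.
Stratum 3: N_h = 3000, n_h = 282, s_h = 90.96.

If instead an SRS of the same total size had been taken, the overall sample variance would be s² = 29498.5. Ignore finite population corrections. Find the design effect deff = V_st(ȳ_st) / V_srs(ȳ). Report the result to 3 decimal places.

V̂(ȳ_st) = Σ W_h² s_h²/n_h, with W_h = N_h/N and N = 5050:
  stratum 1: (950/5050)²·218.42²/67 = 25.1985
  stratum 2: (1100/5050)²·9.72²/145 = 0.0309148
  stratum 3: (3000/5050)²·90.96²/282 = 10.3541
V_st = 35.5835
V_srs = s²/n = 29498.5/494 = 59.7136
deff = V_st / V_srs = 35.5835/59.7136 = 0.5959

deff ≈ 0.596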